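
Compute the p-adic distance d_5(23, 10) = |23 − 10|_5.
d_5(23, 10) = 1

Step 1 — x − y = 23 − 10 = 13. Step 2 — v_5(13) = 0 (factor: 13 = (5^0 · 13); the sign does not affect v_p). Step 3 — |x − y|_5 = 5^{0} = 1.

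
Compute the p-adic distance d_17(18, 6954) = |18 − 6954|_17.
d_17(18, 6954) = 1/289

Step 1 — x − y = 18 − 6954 = -6936. Step 2 — v_17(-6936) = 2 (factor: -6936 = −(17^2 · 24); the sign does not affect v_p). Step 3 — |x − y|_17 = 17^{-2} = 1/289.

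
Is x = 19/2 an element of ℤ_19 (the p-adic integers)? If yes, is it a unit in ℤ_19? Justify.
x ∈ ℤ_19 but not a unit; v_19(x) = 1 > 0

ℤ_19 = {x ∈ ℚ_19 : v_19(x) ≥ 0} and ℤ_19^× = {x ∈ ℤ_19 : v_19(x) = 0}. Here v_19(19/2) = v_19(num) − v_19(den) = 1; compare against these criteria.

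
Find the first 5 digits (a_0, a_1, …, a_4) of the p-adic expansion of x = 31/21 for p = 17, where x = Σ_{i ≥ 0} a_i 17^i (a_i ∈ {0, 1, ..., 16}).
(a_0, …, a_4) = (12, 1, 8, 6, 15)

v_17(31/21) = 0 (numerator and denominator both coprime to 17), so x ∈ ℤ_17^×. Compute digits iteratively via a_i = x_i mod 17, x_{i+1} = (x_i − a_i)/17, with x_0 = x:
  x_0 = 31/21;  a_0 = 12;  x_1 = (x_0 − 12)/17 = -13/21
  x_1 = -13/21;  a_1 = 1;  x_2 = (x_1 − 1)/17 = -2/21
  x_2 = -2/21;  a_2 = 8;  x_3 = (x_2 − 8)/17 = -10/21
  x_3 = -10/21;  a_3 = 6;  x_4 = (x_3 − 6)/17 = -8/21
  x_4 = -8/21;  a_4 = 15;  x_5 = (x_4 − 15)/17 = -19/21
Digits: (12, 1, 8, 6, 15).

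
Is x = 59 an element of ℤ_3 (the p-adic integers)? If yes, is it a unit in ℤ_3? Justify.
x ∈ ℤ_3^× (unit); v_3(x) = 0

ℤ_3 = {x ∈ ℚ_3 : v_3(x) ≥ 0} and ℤ_3^× = {x ∈ ℤ_3 : v_3(x) = 0}. Here v_3(59) = v_3(num) − v_3(den) = 0; compare against these criteria.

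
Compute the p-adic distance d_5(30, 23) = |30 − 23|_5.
d_5(30, 23) = 1

Step 1 — x − y = 30 − 23 = 7. Step 2 — v_5(7) = 0 (factor: 7 = (5^0 · 7); the sign does not affect v_p). Step 3 — |x − y|_5 = 5^{0} = 1.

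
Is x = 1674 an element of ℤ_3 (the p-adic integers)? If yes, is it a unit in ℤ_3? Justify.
x ∈ ℤ_3 but not a unit; v_3(x) = 3 > 0

ℤ_3 = {x ∈ ℚ_3 : v_3(x) ≥ 0} and ℤ_3^× = {x ∈ ℤ_3 : v_3(x) = 0}. Here v_3(1674) = v_3(num) − v_3(den) = 3; compare against these criteria.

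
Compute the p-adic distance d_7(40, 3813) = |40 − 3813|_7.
d_7(40, 3813) = 1/343

Step 1 — x − y = 40 − 3813 = -3773. Step 2 — v_7(-3773) = 3 (factor: -3773 = −(7^3 · 11); the sign does not affect v_p). Step 3 — |x − y|_7 = 7^{-3} = 1/343.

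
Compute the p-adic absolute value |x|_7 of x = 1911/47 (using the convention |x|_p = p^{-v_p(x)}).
|1911/47|_7 = 1/49

Step 1 — compute v_7(x) by factoring powers of 7 out of the numerator and denominator: v_7(1911/47) = 2. Step 2 — apply |x|_p = p^{-v_p(x)} = 7^{-2} = 1/49.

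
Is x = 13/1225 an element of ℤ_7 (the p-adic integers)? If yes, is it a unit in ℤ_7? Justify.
x ∉ ℤ_7 (v_7(x) = -2 < 0)

ℤ_7 = {x ∈ ℚ_7 : v_7(x) ≥ 0} and ℤ_7^× = {x ∈ ℤ_7 : v_7(x) = 0}. Here v_7(13/1225) = v_7(num) − v_7(den) = -2; compare against these criteria.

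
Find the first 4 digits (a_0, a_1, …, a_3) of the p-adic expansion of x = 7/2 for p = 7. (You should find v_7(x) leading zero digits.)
(a_0, …, a_3) = (0, 4, 3, 3)

v_7(7/2) = 1, so a_0 = ... = a_0 = 0. Factor out: x = 7^1 · u with u = 1/2 a unit in ℤ_7. Expand u iteratively via a_{v+i} = u_i mod 7, u_{i+1} = (u_i − a_{v+i})/7:
  u_0 = 1/2;  a_1 = 4;  u_1 = (u_0 − 4)/7 = -1/2
  u_1 = -1/2;  a_2 = 3;  u_2 = (u_1 − 3)/7 = -1/2
  u_2 = -1/2;  a_3 = 3;  u_3 = (u_2 − 3)/7 = -1/2
Digits: (0, 4, 3, 3).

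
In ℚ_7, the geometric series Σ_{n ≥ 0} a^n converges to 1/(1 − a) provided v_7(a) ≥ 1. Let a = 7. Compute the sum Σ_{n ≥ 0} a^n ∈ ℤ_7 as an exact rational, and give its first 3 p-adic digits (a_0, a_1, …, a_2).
Σ a^n = 1/(1 − a) = -1/6;  first 3 digits = (1, 1, 1)

v_7(a) = 1 ≥ 1, so the series converges in ℤ_7 to 1/(1 − a) = 1/(1 − 7) = -1/6. Expand this rational in ℤ_7: compute digits iteratively via d_i = x_i mod 7, x_{i+1} = (x_i − d_i)/7. The first 3 digits are (1, 1, 1).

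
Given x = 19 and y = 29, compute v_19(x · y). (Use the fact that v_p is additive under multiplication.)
v_19(551) = 1

v_p(x) = 1 (factor: 19 = 19^1 · 1); v_p(y) = 0 (factor: 29 = 19^0 · 29). Additivity: v_p(xy) = v_p(x) + v_p(y) = 1 + 0 = 1. (Direct check: xy = 551 = 19^1 · (29).)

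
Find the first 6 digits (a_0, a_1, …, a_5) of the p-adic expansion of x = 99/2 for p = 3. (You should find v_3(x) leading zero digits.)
(a_0, …, a_5) = (0, 0, 1, 0, 2, 1)

v_3(99/2) = 2, so a_0 = ... = a_1 = 0. Factor out: x = 3^2 · u with u = 11/2 a unit in ℤ_3. Expand u iteratively via a_{v+i} = u_i mod 3, u_{i+1} = (u_i − a_{v+i})/3:
  u_0 = 11/2;  a_2 = 1;  u_1 = (u_0 − 1)/3 = 3/2
  u_1 = 3/2;  a_3 = 0;  u_2 = (u_1 − 0)/3 = 1/2
  u_2 = 1/2;  a_4 = 2;  u_3 = (u_2 − 2)/3 = -1/2
  u_3 = -1/2;  a_5 = 1;  u_4 = (u_3 − 1)/3 = -1/2
Digits: (0, 0, 1, 0, 2, 1).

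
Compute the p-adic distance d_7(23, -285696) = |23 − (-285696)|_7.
d_7(23, -285696) = 1/16807

Step 1 — x − y = 23 − (-285696) = 285719. Step 2 — v_7(285719) = 5 (factor: 285719 = (7^5 · 17); the sign does not affect v_p). Step 3 — |x − y|_7 = 7^{-5} = 1/16807.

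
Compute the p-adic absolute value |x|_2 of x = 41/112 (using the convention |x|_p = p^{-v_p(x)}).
|41/112|_2 = 16

Step 1 — compute v_2(x) by factoring powers of 2 out of the numerator and denominator: v_2(41/112) = -4. Step 2 — apply |x|_p = p^{-v_p(x)} = 2^{4} = 16.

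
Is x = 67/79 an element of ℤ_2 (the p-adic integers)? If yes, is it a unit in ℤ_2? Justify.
x ∈ ℤ_2^× (unit); v_2(x) = 0

ℤ_2 = {x ∈ ℚ_2 : v_2(x) ≥ 0} and ℤ_2^× = {x ∈ ℤ_2 : v_2(x) = 0}. Here v_2(67/79) = v_2(num) − v_2(den) = 0; compare against these criteria.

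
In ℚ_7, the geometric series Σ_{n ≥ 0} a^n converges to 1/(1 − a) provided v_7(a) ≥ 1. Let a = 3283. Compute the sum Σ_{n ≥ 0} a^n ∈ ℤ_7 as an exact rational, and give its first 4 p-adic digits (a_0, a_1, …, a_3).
Σ a^n = 1/(1 − a) = -1/3282;  first 4 digits = (1, 0, 4, 2)

v_7(a) = 2 ≥ 1, so the series converges in ℤ_7 to 1/(1 − a) = 1/(1 − 3283) = -1/3282. Expand this rational in ℤ_7: compute digits iteratively via d_i = x_i mod 7, x_{i+1} = (x_i − d_i)/7. The first 4 digits are (1, 0, 4, 2).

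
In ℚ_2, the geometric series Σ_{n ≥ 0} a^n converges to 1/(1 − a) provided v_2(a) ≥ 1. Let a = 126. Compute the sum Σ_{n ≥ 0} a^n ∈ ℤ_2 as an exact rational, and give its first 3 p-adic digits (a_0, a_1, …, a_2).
Σ a^n = 1/(1 − a) = -1/125;  first 3 digits = (1, 1, 0)

v_2(a) = 1 ≥ 1, so the series converges in ℤ_2 to 1/(1 − a) = 1/(1 − 126) = -1/125. Expand this rational in ℤ_2: compute digits iteratively via d_i = x_i mod 2, x_{i+1} = (x_i − d_i)/2. The first 3 digits are (1, 1, 0).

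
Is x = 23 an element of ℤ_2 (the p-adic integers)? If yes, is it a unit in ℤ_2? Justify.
x ∈ ℤ_2^× (unit); v_2(x) = 0

ℤ_2 = {x ∈ ℚ_2 : v_2(x) ≥ 0} and ℤ_2^× = {x ∈ ℤ_2 : v_2(x) = 0}. Here v_2(23) = v_2(num) − v_2(den) = 0; compare against these criteria.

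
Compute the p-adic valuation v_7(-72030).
v_7(-72030) = 4

v_7(n) is the largest exponent k such that 7^k divides n. Factor out: -72030 = -7^4 · 30. (Sign doesn't affect v_p.) So v_7(-72030) = 4.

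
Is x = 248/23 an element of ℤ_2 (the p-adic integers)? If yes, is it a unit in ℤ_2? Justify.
x ∈ ℤ_2 but not a unit; v_2(x) = 3 > 0

ℤ_2 = {x ∈ ℚ_2 : v_2(x) ≥ 0} and ℤ_2^× = {x ∈ ℤ_2 : v_2(x) = 0}. Here v_2(248/23) = v_2(num) − v_2(den) = 3; compare against these criteria.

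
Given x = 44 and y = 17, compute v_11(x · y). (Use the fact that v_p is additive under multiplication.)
v_11(748) = 1

v_p(x) = 1 (factor: 44 = 11^1 · 4); v_p(y) = 0 (factor: 17 = 11^0 · 17). Additivity: v_p(xy) = v_p(x) + v_p(y) = 1 + 0 = 1. (Direct check: xy = 748 = 11^1 · (68).)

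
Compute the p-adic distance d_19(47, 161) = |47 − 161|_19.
d_19(47, 161) = 1/19

Step 1 — x − y = 47 − 161 = -114. Step 2 — v_19(-114) = 1 (factor: -114 = −(19^1 · 6); the sign does not affect v_p). Step 3 — |x − y|_19 = 19^{-1} = 1/19.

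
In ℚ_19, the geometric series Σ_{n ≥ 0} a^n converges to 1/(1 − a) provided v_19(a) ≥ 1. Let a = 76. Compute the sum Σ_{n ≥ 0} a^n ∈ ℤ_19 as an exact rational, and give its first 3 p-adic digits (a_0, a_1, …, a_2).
Σ a^n = 1/(1 − a) = -1/75;  first 3 digits = (1, 4, 16)

v_19(a) = 1 ≥ 1, so the series converges in ℤ_19 to 1/(1 − a) = 1/(1 − 76) = -1/75. Expand this rational in ℤ_19: compute digits iteratively via d_i = x_i mod 19, x_{i+1} = (x_i − d_i)/19. The first 3 digits are (1, 4, 16).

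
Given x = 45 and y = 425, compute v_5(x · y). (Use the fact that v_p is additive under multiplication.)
v_5(19125) = 3

v_p(x) = 1 (factor: 45 = 5^1 · 9); v_p(y) = 2 (factor: 425 = 5^2 · 17). Additivity: v_p(xy) = v_p(x) + v_p(y) = 1 + 2 = 3. (Direct check: xy = 19125 = 5^3 · (153).)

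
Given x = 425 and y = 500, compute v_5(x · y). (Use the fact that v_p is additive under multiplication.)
v_5(212500) = 5

v_p(x) = 2 (factor: 425 = 5^2 · 17); v_p(y) = 3 (factor: 500 = 5^3 · 4). Additivity: v_p(xy) = v_p(x) + v_p(y) = 2 + 3 = 5. (Direct check: xy = 212500 = 5^5 · (68).)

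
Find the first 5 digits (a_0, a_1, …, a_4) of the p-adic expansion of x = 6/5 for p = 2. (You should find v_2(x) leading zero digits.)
(a_0, …, a_4) = (0, 1, 1, 1, 0)

v_2(6/5) = 1, so a_0 = ... = a_0 = 0. Factor out: x = 2^1 · u with u = 3/5 a unit in ℤ_2. Expand u iteratively via a_{v+i} = u_i mod 2, u_{i+1} = (u_i − a_{v+i})/2:
  u_0 = 3/5;  a_1 = 1;  u_1 = (u_0 − 1)/2 = -1/5
  u_1 = -1/5;  a_2 = 1;  u_2 = (u_1 − 1)/2 = -3/5
  u_2 = -3/5;  a_3 = 1;  u_3 = (u_2 − 1)/2 = -4/5
  u_3 = -4/5;  a_4 = 0;  u_4 = (u_3 − 0)/2 = -2/5
Digits: (0, 1, 1, 1, 0).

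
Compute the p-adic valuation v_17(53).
v_17(53) = 0

v_17(n) is the largest exponent k such that 17^k divides n. Factor out: 53 = 17^0 · 53. (Sign doesn't affect v_p.) So v_17(53) = 0.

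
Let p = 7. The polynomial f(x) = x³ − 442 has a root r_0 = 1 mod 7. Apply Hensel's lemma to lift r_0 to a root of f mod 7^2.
r_1 = 1 (mod 49)

Hensel: r_{i+1} = r_i − f(r_i)/f′(r_i) mod 7^{i+2}, where f′(x) = 3x². Iterate:
  r_0 = 1 (mod 7)
  r_1 = 1 (mod 49)
Final: r = 1 with f(r) ≡ 0 mod 7^2.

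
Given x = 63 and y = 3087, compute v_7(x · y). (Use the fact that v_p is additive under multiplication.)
v_7(194481) = 4

v_p(x) = 1 (factor: 63 = 7^1 · 9); v_p(y) = 3 (factor: 3087 = 7^3 · 9). Additivity: v_p(xy) = v_p(x) + v_p(y) = 1 + 3 = 4. (Direct check: xy = 194481 = 7^4 · (81).)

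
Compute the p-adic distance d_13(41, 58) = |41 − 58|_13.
d_13(41, 58) = 1

Step 1 — x − y = 41 − 58 = -17. Step 2 — v_13(-17) = 0 (factor: -17 = −(13^0 · 17); the sign does not affect v_p). Step 3 — |x − y|_13 = 13^{0} = 1.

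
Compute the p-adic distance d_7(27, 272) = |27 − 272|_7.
d_7(27, 272) = 1/49

Step 1 — x − y = 27 − 272 = -245. Step 2 — v_7(-245) = 2 (factor: -245 = −(7^2 · 5); the sign does not affect v_p). Step 3 — |x − y|_7 = 7^{-2} = 1/49.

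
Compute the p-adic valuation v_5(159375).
v_5(159375) = 5

v_5(n) is the largest exponent k such that 5^k divides n. Factor out: 159375 = 5^5 · 51. (Sign doesn't affect v_p.) So v_5(159375) = 5.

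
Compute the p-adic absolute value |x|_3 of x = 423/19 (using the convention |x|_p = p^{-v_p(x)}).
|423/19|_3 = 1/9

Step 1 — compute v_3(x) by factoring powers of 3 out of the numerator and denominator: v_3(423/19) = 2. Step 2 — apply |x|_p = p^{-v_p(x)} = 3^{-2} = 1/9.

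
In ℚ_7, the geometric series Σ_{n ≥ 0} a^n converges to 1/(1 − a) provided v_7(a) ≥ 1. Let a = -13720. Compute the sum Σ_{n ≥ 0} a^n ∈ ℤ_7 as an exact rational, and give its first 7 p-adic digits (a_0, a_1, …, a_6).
Σ a^n = 1/(1 − a) = 1/13721;  first 7 digits = (1, 0, 0, 2, 1, 6, 3)

v_7(a) = 3 ≥ 1, so the series converges in ℤ_7 to 1/(1 − a) = 1/(1 − (-13720)) = 1/13721. Expand this rational in ℤ_7: compute digits iteratively via d_i = x_i mod 7, x_{i+1} = (x_i − d_i)/7. The first 7 digits are (1, 0, 0, 2, 1, 6, 3).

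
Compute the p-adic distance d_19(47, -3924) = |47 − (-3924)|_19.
d_19(47, -3924) = 1/361

Step 1 — x − y = 47 − (-3924) = 3971. Step 2 — v_19(3971) = 2 (factor: 3971 = (19^2 · 11); the sign does not affect v_p). Step 3 — |x − y|_19 = 19^{-2} = 1/361.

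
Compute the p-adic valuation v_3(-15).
v_3(-15) = 1

v_3(n) is the largest exponent k such that 3^k divides n. Factor out: -15 = -3^1 · 5. (Sign doesn't affect v_p.) So v_3(-15) = 1.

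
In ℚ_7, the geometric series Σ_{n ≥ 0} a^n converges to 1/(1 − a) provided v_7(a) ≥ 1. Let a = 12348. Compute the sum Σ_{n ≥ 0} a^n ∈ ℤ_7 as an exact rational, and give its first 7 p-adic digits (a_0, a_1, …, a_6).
Σ a^n = 1/(1 − a) = -1/12347;  first 7 digits = (1, 0, 0, 1, 5, 0, 1)

v_7(a) = 3 ≥ 1, so the series converges in ℤ_7 to 1/(1 − a) = 1/(1 − 12348) = -1/12347. Expand this rational in ℤ_7: compute digits iteratively via d_i = x_i mod 7, x_{i+1} = (x_i − d_i)/7. The first 7 digits are (1, 0, 0, 1, 5, 0, 1).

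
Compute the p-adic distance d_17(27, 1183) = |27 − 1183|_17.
d_17(27, 1183) = 1/289

Step 1 — x − y = 27 − 1183 = -1156. Step 2 — v_17(-1156) = 2 (factor: -1156 = −(17^2 · 4); the sign does not affect v_p). Step 3 — |x − y|_17 = 17^{-2} = 1/289.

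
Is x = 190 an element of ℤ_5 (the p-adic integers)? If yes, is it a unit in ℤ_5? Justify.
x ∈ ℤ_5 but not a unit; v_5(x) = 1 > 0

ℤ_5 = {x ∈ ℚ_5 : v_5(x) ≥ 0} and ℤ_5^× = {x ∈ ℤ_5 : v_5(x) = 0}. Here v_5(190) = v_5(num) − v_5(den) = 1; compare against these criteria.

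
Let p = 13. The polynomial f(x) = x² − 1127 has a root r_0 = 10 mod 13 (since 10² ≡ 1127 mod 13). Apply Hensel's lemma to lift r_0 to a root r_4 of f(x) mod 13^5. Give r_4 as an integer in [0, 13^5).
r_4 = 333642 (mod 371293)

Hensel's recurrence: r_{i+1} = r_i − f(r_i)·(f′(r_i))^{-1} mod 13^{i+2}, with f′(x) = 2x. Iterate:
  r_0 = 10 (mod 13)
  r_1 = 36 (mod 169)
  r_2 = 1895 (mod 2197)
  r_3 = 19471 (mod 28561)
  r_4 = 333642 (mod 371293)
Final: r_4 = 333642, and one checks f(r_4) ≡ 0 mod 13^5.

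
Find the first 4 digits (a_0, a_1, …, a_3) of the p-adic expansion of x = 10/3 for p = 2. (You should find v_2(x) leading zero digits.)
(a_0, …, a_3) = (0, 1, 1, 1)

v_2(10/3) = 1, so a_0 = ... = a_0 = 0. Factor out: x = 2^1 · u with u = 5/3 a unit in ℤ_2. Expand u iteratively via a_{v+i} = u_i mod 2, u_{i+1} = (u_i − a_{v+i})/2:
  u_0 = 5/3;  a_1 = 1;  u_1 = (u_0 − 1)/2 = 1/3
  u_1 = 1/3;  a_2 = 1;  u_2 = (u_1 − 1)/2 = -1/3
  u_2 = -1/3;  a_3 = 1;  u_3 = (u_2 − 1)/2 = -2/3
Digits: (0, 1, 1, 1).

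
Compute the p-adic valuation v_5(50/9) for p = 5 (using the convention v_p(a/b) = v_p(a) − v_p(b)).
v_5(50/9) = 2

Factor powers of 5 from the numerator and denominator of the reduced fraction: 50 = 5^2 · 2 and 9 = 5^0 · 9. Apply v_p(a/b) = v_p(a) − v_p(b): v_5(50/9) = 2 − 0 = 2.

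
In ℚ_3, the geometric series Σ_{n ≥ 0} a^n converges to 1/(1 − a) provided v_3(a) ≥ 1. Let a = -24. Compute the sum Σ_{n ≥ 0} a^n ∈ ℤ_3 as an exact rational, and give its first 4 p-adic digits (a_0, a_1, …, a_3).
Σ a^n = 1/(1 − a) = 1/25;  first 4 digits = (1, 1, 1, 0)

v_3(a) = 1 ≥ 1, so the series converges in ℤ_3 to 1/(1 − a) = 1/(1 − (-24)) = 1/25. Expand this rational in ℤ_3: compute digits iteratively via d_i = x_i mod 3, x_{i+1} = (x_i − d_i)/3. The first 4 digits are (1, 1, 1, 0).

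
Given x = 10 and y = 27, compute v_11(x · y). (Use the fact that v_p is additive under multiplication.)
v_11(270) = 0

v_p(x) = 0 (factor: 10 = 11^0 · 10); v_p(y) = 0 (factor: 27 = 11^0 · 27). Additivity: v_p(xy) = v_p(x) + v_p(y) = 0 + 0 = 0. (Direct check: xy = 270 = 11^0 · (270).)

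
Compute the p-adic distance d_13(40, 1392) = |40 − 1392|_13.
d_13(40, 1392) = 1/169

Step 1 — x − y = 40 − 1392 = -1352. Step 2 — v_13(-1352) = 2 (factor: -1352 = −(13^2 · 8); the sign does not affect v_p). Step 3 — |x − y|_13 = 13^{-2} = 1/169.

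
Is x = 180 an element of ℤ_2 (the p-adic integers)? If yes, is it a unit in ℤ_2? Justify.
x ∈ ℤ_2 but not a unit; v_2(x) = 2 > 0

ℤ_2 = {x ∈ ℚ_2 : v_2(x) ≥ 0} and ℤ_2^× = {x ∈ ℤ_2 : v_2(x) = 0}. Here v_2(180) = v_2(num) − v_2(den) = 2; compare against these criteria.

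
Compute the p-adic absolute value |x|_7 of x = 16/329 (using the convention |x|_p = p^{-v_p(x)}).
|16/329|_7 = 7

Step 1 — compute v_7(x) by factoring powers of 7 out of the numerator and denominator: v_7(16/329) = -1. Step 2 — apply |x|_p = p^{-v_p(x)} = 7^{1} = 7.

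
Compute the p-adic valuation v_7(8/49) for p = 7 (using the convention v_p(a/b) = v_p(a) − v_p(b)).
v_7(8/49) = -2

Factor powers of 7 from the numerator and denominator of the reduced fraction: 8 = 7^0 · 8 and 49 = 7^2 · 1. Apply v_p(a/b) = v_p(a) − v_p(b): v_7(8/49) = 0 − 2 = -2.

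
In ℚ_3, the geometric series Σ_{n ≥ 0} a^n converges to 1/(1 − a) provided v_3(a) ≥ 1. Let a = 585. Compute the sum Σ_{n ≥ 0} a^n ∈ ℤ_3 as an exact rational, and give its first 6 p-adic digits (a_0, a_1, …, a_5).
Σ a^n = 1/(1 − a) = -1/584;  first 6 digits = (1, 0, 2, 0, 2, 0)

v_3(a) = 2 ≥ 1, so the series converges in ℤ_3 to 1/(1 − a) = 1/(1 − 585) = -1/584. Expand this rational in ℤ_3: compute digits iteratively via d_i = x_i mod 3, x_{i+1} = (x_i − d_i)/3. The first 6 digits are (1, 0, 2, 0, 2, 0).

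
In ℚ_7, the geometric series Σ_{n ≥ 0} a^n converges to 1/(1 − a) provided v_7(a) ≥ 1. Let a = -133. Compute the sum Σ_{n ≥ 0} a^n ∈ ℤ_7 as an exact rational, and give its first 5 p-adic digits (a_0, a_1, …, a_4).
Σ a^n = 1/(1 − a) = 1/134;  first 5 digits = (1, 2, 1, 3, 2)

v_7(a) = 1 ≥ 1, so the series converges in ℤ_7 to 1/(1 − a) = 1/(1 − (-133)) = 1/134. Expand this rational in ℤ_7: compute digits iteratively via d_i = x_i mod 7, x_{i+1} = (x_i − d_i)/7. The first 5 digits are (1, 2, 1, 3, 2).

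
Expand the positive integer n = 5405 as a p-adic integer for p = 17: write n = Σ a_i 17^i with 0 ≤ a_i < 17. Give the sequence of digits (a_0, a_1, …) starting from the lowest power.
(a_0, a_1, …) = (16, 11, 1, 1)

Repeated division by 17 gives the digits low-to-high: 5405 = 16 + 11·17^1 + 1·17^2 + 1·17^3. Digit sequence: (16, 11, 1, 1).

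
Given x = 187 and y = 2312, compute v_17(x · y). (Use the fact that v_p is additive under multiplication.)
v_17(432344) = 3

v_p(x) = 1 (factor: 187 = 17^1 · 11); v_p(y) = 2 (factor: 2312 = 17^2 · 8). Additivity: v_p(xy) = v_p(x) + v_p(y) = 1 + 2 = 3. (Direct check: xy = 432344 = 17^3 · (88).)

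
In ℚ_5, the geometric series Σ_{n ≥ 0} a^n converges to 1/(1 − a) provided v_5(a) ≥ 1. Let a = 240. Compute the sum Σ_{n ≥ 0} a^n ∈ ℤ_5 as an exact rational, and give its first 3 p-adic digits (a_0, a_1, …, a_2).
Σ a^n = 1/(1 − a) = -1/239;  first 3 digits = (1, 3, 3)

v_5(a) = 1 ≥ 1, so the series converges in ℤ_5 to 1/(1 − a) = 1/(1 − 240) = -1/239. Expand this rational in ℤ_5: compute digits iteratively via d_i = x_i mod 5, x_{i+1} = (x_i − d_i)/5. The first 3 digits are (1, 3, 3).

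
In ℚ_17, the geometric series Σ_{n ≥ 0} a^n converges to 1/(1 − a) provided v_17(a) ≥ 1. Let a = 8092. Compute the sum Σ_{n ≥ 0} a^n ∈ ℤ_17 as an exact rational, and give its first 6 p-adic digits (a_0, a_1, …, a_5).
Σ a^n = 1/(1 − a) = -1/8091;  first 6 digits = (1, 0, 11, 1, 2, 12)

v_17(a) = 2 ≥ 1, so the series converges in ℤ_17 to 1/(1 − a) = 1/(1 − 8092) = -1/8091. Expand this rational in ℤ_17: compute digits iteratively via d_i = x_i mod 17, x_{i+1} = (x_i − d_i)/17. The first 6 digits are (1, 0, 11, 1, 2, 12).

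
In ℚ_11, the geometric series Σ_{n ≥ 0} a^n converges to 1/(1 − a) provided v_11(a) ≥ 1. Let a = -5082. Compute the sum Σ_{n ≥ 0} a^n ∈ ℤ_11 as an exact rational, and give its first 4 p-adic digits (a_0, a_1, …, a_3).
Σ a^n = 1/(1 − a) = 1/5083;  first 4 digits = (1, 0, 2, 7)

v_11(a) = 2 ≥ 1, so the series converges in ℤ_11 to 1/(1 − a) = 1/(1 − (-5082)) = 1/5083. Expand this rational in ℤ_11: compute digits iteratively via d_i = x_i mod 11, x_{i+1} = (x_i − d_i)/11. The first 4 digits are (1, 0, 2, 7).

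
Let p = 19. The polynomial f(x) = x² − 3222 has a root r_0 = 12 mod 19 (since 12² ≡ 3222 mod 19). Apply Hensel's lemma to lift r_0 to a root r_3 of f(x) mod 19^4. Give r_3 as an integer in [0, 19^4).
r_3 = 23515 (mod 130321)

Hensel's recurrence: r_{i+1} = r_i − f(r_i)·(f′(r_i))^{-1} mod 19^{i+2}, with f′(x) = 2x. Iterate:
  r_0 = 12 (mod 19)
  r_1 = 50 (mod 361)
  r_2 = 2938 (mod 6859)
  r_3 = 23515 (mod 130321)
Final: r_3 = 23515, and one checks f(r_3) ≡ 0 mod 19^4.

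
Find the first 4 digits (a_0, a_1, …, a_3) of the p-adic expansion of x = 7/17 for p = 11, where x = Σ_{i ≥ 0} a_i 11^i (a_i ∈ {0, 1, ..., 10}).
(a_0, …, a_3) = (3, 3, 1, 7)

v_11(7/17) = 0 (numerator and denominator both coprime to 11), so x ∈ ℤ_11^×. Compute digits iteratively via a_i = x_i mod 11, x_{i+1} = (x_i − a_i)/11, with x_0 = x:
  x_0 = 7/17;  a_0 = 3;  x_1 = (x_0 − 3)/11 = -4/17
  x_1 = -4/17;  a_1 = 3;  x_2 = (x_1 − 3)/11 = -5/17
  x_2 = -5/17;  a_2 = 1;  x_3 = (x_2 − 1)/11 = -2/17
  x_3 = -2/17;  a_3 = 7;  x_4 = (x_3 − 7)/11 = -11/17
Digits: (3, 3, 1, 7).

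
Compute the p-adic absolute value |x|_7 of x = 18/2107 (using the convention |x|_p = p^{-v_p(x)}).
|18/2107|_7 = 49

Step 1 — compute v_7(x) by factoring powers of 7 out of the numerator and denominator: v_7(18/2107) = -2. Step 2 — apply |x|_p = p^{-v_p(x)} = 7^{2} = 49.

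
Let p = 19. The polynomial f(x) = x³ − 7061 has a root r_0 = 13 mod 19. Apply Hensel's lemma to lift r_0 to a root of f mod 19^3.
r_2 = 2331 (mod 6859)

Hensel: r_{i+1} = r_i − f(r_i)/f′(r_i) mod 19^{i+2}, where f′(x) = 3x². Iterate:
  r_0 = 13 (mod 19)
  r_1 = 165 (mod 361)
  r_2 = 2331 (mod 6859)
Final: r = 2331 with f(r) ≡ 0 mod 19^3.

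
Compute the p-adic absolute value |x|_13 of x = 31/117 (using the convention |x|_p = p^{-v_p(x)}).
|31/117|_13 = 13

Step 1 — compute v_13(x) by factoring powers of 13 out of the numerator and denominator: v_13(31/117) = -1. Step 2 — apply |x|_p = p^{-v_p(x)} = 13^{1} = 13.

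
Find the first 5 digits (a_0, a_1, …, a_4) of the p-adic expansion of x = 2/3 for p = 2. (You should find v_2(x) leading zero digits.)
(a_0, …, a_4) = (0, 1, 1, 0, 1)

v_2(2/3) = 1, so a_0 = ... = a_0 = 0. Factor out: x = 2^1 · u with u = 1/3 a unit in ℤ_2. Expand u iteratively via a_{v+i} = u_i mod 2, u_{i+1} = (u_i − a_{v+i})/2:
  u_0 = 1/3;  a_1 = 1;  u_1 = (u_0 − 1)/2 = -1/3
  u_1 = -1/3;  a_2 = 1;  u_2 = (u_1 − 1)/2 = -2/3
  u_2 = -2/3;  a_3 = 0;  u_3 = (u_2 − 0)/2 = -1/3
  u_3 = -1/3;  a_4 = 1;  u_4 = (u_3 − 1)/2 = -2/3
Digits: (0, 1, 1, 0, 1).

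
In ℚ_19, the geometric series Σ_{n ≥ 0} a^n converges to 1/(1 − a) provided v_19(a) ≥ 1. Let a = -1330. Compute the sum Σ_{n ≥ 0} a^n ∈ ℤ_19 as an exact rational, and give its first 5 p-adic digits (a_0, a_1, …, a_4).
Σ a^n = 1/(1 − a) = 1/1331;  first 5 digits = (1, 6, 13, 17, 14)

v_19(a) = 1 ≥ 1, so the series converges in ℤ_19 to 1/(1 − a) = 1/(1 − (-1330)) = 1/1331. Expand this rational in ℤ_19: compute digits iteratively via d_i = x_i mod 19, x_{i+1} = (x_i − d_i)/19. The first 5 digits are (1, 6, 13, 17, 14).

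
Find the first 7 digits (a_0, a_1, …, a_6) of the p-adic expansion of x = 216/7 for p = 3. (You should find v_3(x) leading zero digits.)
(a_0, …, a_6) = (0, 0, 0, 2, 1, 0, 2)

v_3(216/7) = 3, so a_0 = ... = a_2 = 0. Factor out: x = 3^3 · u with u = 8/7 a unit in ℤ_3. Expand u iteratively via a_{v+i} = u_i mod 3, u_{i+1} = (u_i − a_{v+i})/3:
  u_0 = 8/7;  a_3 = 2;  u_1 = (u_0 − 2)/3 = -2/7
  u_1 = -2/7;  a_4 = 1;  u_2 = (u_1 − 1)/3 = -3/7
  u_2 = -3/7;  a_5 = 0;  u_3 = (u_2 − 0)/3 = -1/7
  u_3 = -1/7;  a_6 = 2;  u_4 = (u_3 − 2)/3 = -5/7
Digits: (0, 0, 0, 2, 1, 0, 2).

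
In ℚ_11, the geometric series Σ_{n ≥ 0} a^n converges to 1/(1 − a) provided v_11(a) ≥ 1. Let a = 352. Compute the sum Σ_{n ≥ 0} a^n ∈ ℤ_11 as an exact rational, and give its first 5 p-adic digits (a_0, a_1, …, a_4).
Σ a^n = 1/(1 − a) = -1/351;  first 5 digits = (1, 10, 3, 4, 7)

v_11(a) = 1 ≥ 1, so the series converges in ℤ_11 to 1/(1 − a) = 1/(1 − 352) = -1/351. Expand this rational in ℤ_11: compute digits iteratively via d_i = x_i mod 11, x_{i+1} = (x_i − d_i)/11. The first 5 digits are (1, 10, 3, 4, 7).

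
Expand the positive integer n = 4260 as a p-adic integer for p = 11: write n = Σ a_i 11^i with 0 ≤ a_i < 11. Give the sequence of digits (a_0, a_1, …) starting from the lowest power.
(a_0, a_1, …) = (3, 2, 2, 3)

Repeated division by 11 gives the digits low-to-high: 4260 = 3 + 2·11^1 + 2·11^2 + 3·11^3. Digit sequence: (3, 2, 2, 3).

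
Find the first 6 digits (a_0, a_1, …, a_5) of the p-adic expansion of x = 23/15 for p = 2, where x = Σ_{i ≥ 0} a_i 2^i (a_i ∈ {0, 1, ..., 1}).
(a_0, …, a_5) = (1, 0, 0, 1, 1, 1)

v_2(23/15) = 0 (numerator and denominator both coprime to 2), so x ∈ ℤ_2^×. Compute digits iteratively via a_i = x_i mod 2, x_{i+1} = (x_i − a_i)/2, with x_0 = x:
  x_0 = 23/15;  a_0 = 1;  x_1 = (x_0 − 1)/2 = 4/15
  x_1 = 4/15;  a_1 = 0;  x_2 = (x_1 − 0)/2 = 2/15
  x_2 = 2/15;  a_2 = 0;  x_3 = (x_2 − 0)/2 = 1/15
  x_3 = 1/15;  a_3 = 1;  x_4 = (x_3 − 1)/2 = -7/15
  x_4 = -7/15;  a_4 = 1;  x_5 = (x_4 − 1)/2 = -11/15
  x_5 = -11/15;  a_5 = 1;  x_6 = (x_5 − 1)/2 = -13/15
Digits: (1, 0, 0, 1, 1, 1).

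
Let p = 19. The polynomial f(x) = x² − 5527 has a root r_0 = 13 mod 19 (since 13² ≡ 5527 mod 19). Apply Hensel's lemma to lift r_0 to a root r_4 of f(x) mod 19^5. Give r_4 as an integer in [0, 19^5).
r_4 = 1530748 (mod 2476099)

Hensel's recurrence: r_{i+1} = r_i − f(r_i)·(f′(r_i))^{-1} mod 19^{i+2}, with f′(x) = 2x. Iterate:
  r_0 = 13 (mod 19)
  r_1 = 108 (mod 361)
  r_2 = 1191 (mod 6859)
  r_3 = 97217 (mod 130321)
  r_4 = 1530748 (mod 2476099)
Final: r_4 = 1530748, and one checks f(r_4) ≡ 0 mod 19^5.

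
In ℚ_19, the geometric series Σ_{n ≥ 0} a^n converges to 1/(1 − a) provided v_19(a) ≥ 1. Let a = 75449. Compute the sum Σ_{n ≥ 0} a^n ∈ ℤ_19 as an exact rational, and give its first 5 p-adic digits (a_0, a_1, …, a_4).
Σ a^n = 1/(1 − a) = -1/75448;  first 5 digits = (1, 0, 0, 11, 0)

v_19(a) = 3 ≥ 1, so the series converges in ℤ_19 to 1/(1 − a) = 1/(1 − 75449) = -1/75448. Expand this rational in ℤ_19: compute digits iteratively via d_i = x_i mod 19, x_{i+1} = (x_i − d_i)/19. The first 5 digits are (1, 0, 0, 11, 0).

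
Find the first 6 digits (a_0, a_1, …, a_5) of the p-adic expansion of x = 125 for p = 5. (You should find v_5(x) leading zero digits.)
(a_0, …, a_5) = (0, 0, 0, 1, 0, 0)

v_5(125) = 3, so a_0 = ... = a_2 = 0. Factor out: x = 5^3 · u with u = 1 a unit in ℤ_5. Expand u iteratively via a_{v+i} = u_i mod 5, u_{i+1} = (u_i − a_{v+i})/5:
  u_0 = 1;  a_3 = 1;  u_1 = (u_0 − 1)/5 = 0
  u_1 = 0;  a_4 = 0;  u_2 = (u_1 − 0)/5 = 0
  u_2 = 0;  a_5 = 0;  u_3 = (u_2 − 0)/5 = 0
Digits: (0, 0, 0, 1, 0, 0).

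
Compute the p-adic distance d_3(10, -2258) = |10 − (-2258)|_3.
d_3(10, -2258) = 1/81

Step 1 — x − y = 10 − (-2258) = 2268. Step 2 — v_3(2268) = 4 (factor: 2268 = (3^4 · 28); the sign does not affect v_p). Step 3 — |x − y|_3 = 3^{-4} = 1/81.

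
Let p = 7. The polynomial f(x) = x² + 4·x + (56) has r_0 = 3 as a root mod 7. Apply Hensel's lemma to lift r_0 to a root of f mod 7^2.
r_1 = 10 (mod 49)

Hensel: r_{i+1} = r_i − f(r_i)·(f′(r_i))^{-1} mod 7^{i+2}, f′(x) = 2x + 4. Iterate:
  r_0 = 3 (mod 7)
  r_1 = 10 (mod 49)
Final: r = 10 satisfies f(r) ≡ 0 mod 7^2.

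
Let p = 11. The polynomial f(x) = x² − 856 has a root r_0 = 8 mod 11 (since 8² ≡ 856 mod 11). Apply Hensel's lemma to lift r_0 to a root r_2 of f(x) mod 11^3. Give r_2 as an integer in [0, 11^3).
r_2 = 965 (mod 1331)

Hensel's recurrence: r_{i+1} = r_i − f(r_i)·(f′(r_i))^{-1} mod 11^{i+2}, with f′(x) = 2x. Iterate:
  r_0 = 8 (mod 11)
  r_1 = 118 (mod 121)
  r_2 = 965 (mod 1331)
Final: r_2 = 965, and one checks f(r_2) ≡ 0 mod 11^3.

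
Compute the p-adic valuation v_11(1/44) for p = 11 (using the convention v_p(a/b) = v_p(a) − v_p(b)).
v_11(1/44) = -1

Factor powers of 11 from the numerator and denominator of the reduced fraction: 1 = 11^0 · 1 and 44 = 11^1 · 4. Apply v_p(a/b) = v_p(a) − v_p(b): v_11(1/44) = 0 − 1 = -1.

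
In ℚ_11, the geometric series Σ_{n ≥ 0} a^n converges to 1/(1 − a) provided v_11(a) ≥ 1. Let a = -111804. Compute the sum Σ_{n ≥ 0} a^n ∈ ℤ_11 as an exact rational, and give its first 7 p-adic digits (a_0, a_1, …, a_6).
Σ a^n = 1/(1 − a) = 1/111805;  first 7 digits = (1, 0, 0, 4, 3, 10, 4)

v_11(a) = 3 ≥ 1, so the series converges in ℤ_11 to 1/(1 − a) = 1/(1 − (-111804)) = 1/111805. Expand this rational in ℤ_11: compute digits iteratively via d_i = x_i mod 11, x_{i+1} = (x_i − d_i)/11. The first 7 digits are (1, 0, 0, 4, 3, 10, 4).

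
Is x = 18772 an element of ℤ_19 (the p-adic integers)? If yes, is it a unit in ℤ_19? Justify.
x ∈ ℤ_19 but not a unit; v_19(x) = 2 > 0

ℤ_19 = {x ∈ ℚ_19 : v_19(x) ≥ 0} and ℤ_19^× = {x ∈ ℤ_19 : v_19(x) = 0}. Here v_19(18772) = v_19(num) − v_19(den) = 2; compare against these criteria.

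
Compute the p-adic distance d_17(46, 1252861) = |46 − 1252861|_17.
d_17(46, 1252861) = 1/83521

Step 1 — x − y = 46 − 1252861 = -1252815. Step 2 — v_17(-1252815) = 4 (factor: -1252815 = −(17^4 · 15); the sign does not affect v_p). Step 3 — |x − y|_17 = 17^{-4} = 1/83521.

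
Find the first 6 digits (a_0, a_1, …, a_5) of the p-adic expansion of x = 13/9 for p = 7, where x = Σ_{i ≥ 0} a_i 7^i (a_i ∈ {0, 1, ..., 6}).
(a_0, …, a_5) = (3, 6, 3, 1, 6, 3)

v_7(13/9) = 0 (numerator and denominator both coprime to 7), so x ∈ ℤ_7^×. Compute digits iteratively via a_i = x_i mod 7, x_{i+1} = (x_i − a_i)/7, with x_0 = x:
  x_0 = 13/9;  a_0 = 3;  x_1 = (x_0 − 3)/7 = -2/9
  x_1 = -2/9;  a_1 = 6;  x_2 = (x_1 − 6)/7 = -8/9
  x_2 = -8/9;  a_2 = 3;  x_3 = (x_2 − 3)/7 = -5/9
  x_3 = -5/9;  a_3 = 1;  x_4 = (x_3 − 1)/7 = -2/9
  x_4 = -2/9;  a_4 = 6;  x_5 = (x_4 − 6)/7 = -8/9
  x_5 = -8/9;  a_5 = 3;  x_6 = (x_5 − 3)/7 = -5/9
Digits: (3, 6, 3, 1, 6, 3).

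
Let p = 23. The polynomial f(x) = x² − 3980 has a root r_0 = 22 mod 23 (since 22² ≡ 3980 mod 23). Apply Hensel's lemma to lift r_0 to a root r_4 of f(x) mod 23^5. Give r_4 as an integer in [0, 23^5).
r_4 = 4685743 (mod 6436343)

Hensel's recurrence: r_{i+1} = r_i − f(r_i)·(f′(r_i))^{-1} mod 23^{i+2}, with f′(x) = 2x. Iterate:
  r_0 = 22 (mod 23)
  r_1 = 390 (mod 529)
  r_2 = 1448 (mod 12167)
  r_3 = 208287 (mod 279841)
  r_4 = 4685743 (mod 6436343)
Final: r_4 = 4685743, and one checks f(r_4) ≡ 0 mod 23^5.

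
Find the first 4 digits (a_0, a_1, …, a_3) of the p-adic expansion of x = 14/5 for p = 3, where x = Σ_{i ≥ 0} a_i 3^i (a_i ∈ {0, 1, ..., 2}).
(a_0, …, a_3) = (1, 0, 2, 0)

v_3(14/5) = 0 (numerator and denominator both coprime to 3), so x ∈ ℤ_3^×. Compute digits iteratively via a_i = x_i mod 3, x_{i+1} = (x_i − a_i)/3, with x_0 = x:
  x_0 = 14/5;  a_0 = 1;  x_1 = (x_0 − 1)/3 = 3/5
  x_1 = 3/5;  a_1 = 0;  x_2 = (x_1 − 0)/3 = 1/5
  x_2 = 1/5;  a_2 = 2;  x_3 = (x_2 − 2)/3 = -3/5
  x_3 = -3/5;  a_3 = 0;  x_4 = (x_3 − 0)/3 = -1/5
Digits: (1, 0, 2, 0).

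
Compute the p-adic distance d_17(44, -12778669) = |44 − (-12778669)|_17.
d_17(44, -12778669) = 1/1419857

Step 1 — x − y = 44 − (-12778669) = 12778713. Step 2 — v_17(12778713) = 5 (factor: 12778713 = (17^5 · 9); the sign does not affect v_p). Step 3 — |x − y|_17 = 17^{-5} = 1/1419857.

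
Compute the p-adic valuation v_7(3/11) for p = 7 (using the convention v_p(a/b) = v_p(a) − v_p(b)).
v_7(3/11) = 0

Factor powers of 7 from the numerator and denominator of the reduced fraction: 3 = 7^0 · 3 and 11 = 7^0 · 11. Apply v_p(a/b) = v_p(a) − v_p(b): v_7(3/11) = 0 − 0 = 0.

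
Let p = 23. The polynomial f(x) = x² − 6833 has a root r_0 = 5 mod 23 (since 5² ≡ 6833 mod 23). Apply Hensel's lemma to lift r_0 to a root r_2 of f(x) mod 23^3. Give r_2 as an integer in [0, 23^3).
r_2 = 5341 (mod 12167)

Hensel's recurrence: r_{i+1} = r_i − f(r_i)·(f′(r_i))^{-1} mod 23^{i+2}, with f′(x) = 2x. Iterate:
  r_0 = 5 (mod 23)
  r_1 = 51 (mod 529)
  r_2 = 5341 (mod 12167)
Final: r_2 = 5341, and one checks f(r_2) ≡ 0 mod 23^3.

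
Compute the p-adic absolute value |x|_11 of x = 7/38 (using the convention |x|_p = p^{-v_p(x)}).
|7/38|_11 = 1

Step 1 — compute v_11(x) by factoring powers of 11 out of the numerator and denominator: v_11(7/38) = 0. Step 2 — apply |x|_p = p^{-v_p(x)} = 11^{0} = 1.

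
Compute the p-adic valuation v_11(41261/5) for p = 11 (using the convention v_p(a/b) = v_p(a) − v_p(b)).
v_11(41261/5) = 3

Factor powers of 11 from the numerator and denominator of the reduced fraction: 41261 = 11^3 · 31 and 5 = 11^0 · 5. Apply v_p(a/b) = v_p(a) − v_p(b): v_11(41261/5) = 3 − 0 = 3.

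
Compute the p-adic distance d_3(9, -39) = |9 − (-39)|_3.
d_3(9, -39) = 1/3

Step 1 — x − y = 9 − (-39) = 48. Step 2 — v_3(48) = 1 (factor: 48 = (3^1 · 16); the sign does not affect v_p). Step 3 — |x − y|_3 = 3^{-1} = 1/3.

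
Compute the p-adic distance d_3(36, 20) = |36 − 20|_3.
d_3(36, 20) = 1

Step 1 — x − y = 36 − 20 = 16. Step 2 — v_3(16) = 0 (factor: 16 = (3^0 · 16); the sign does not affect v_p). Step 3 — |x − y|_3 = 3^{0} = 1.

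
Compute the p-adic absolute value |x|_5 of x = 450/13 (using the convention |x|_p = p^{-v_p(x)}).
|450/13|_5 = 1/25

Step 1 — compute v_5(x) by factoring powers of 5 out of the numerator and denominator: v_5(450/13) = 2. Step 2 — apply |x|_p = p^{-v_p(x)} = 5^{-2} = 1/25.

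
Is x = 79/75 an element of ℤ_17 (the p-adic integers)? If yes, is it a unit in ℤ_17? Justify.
x ∈ ℤ_17^× (unit); v_17(x) = 0

ℤ_17 = {x ∈ ℚ_17 : v_17(x) ≥ 0} and ℤ_17^× = {x ∈ ℤ_17 : v_17(x) = 0}. Here v_17(79/75) = v_17(num) − v_17(den) = 0; compare against these criteria.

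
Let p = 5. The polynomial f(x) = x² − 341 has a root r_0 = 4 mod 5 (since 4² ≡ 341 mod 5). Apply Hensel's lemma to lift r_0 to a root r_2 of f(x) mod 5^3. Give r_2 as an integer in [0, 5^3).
r_2 = 29 (mod 125)

Hensel's recurrence: r_{i+1} = r_i − f(r_i)·(f′(r_i))^{-1} mod 5^{i+2}, with f′(x) = 2x. Iterate:
  r_0 = 4 (mod 5)
  r_1 = 4 (mod 25)
  r_2 = 29 (mod 125)
Final: r_2 = 29, and one checks f(r_2) ≡ 0 mod 5^3.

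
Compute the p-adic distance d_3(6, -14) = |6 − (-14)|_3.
d_3(6, -14) = 1

Step 1 — x − y = 6 − (-14) = 20. Step 2 — v_3(20) = 0 (factor: 20 = (3^0 · 20); the sign does not affect v_p). Step 3 — |x − y|_3 = 3^{0} = 1.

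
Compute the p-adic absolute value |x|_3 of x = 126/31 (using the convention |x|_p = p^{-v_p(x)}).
|126/31|_3 = 1/9

Step 1 — compute v_3(x) by factoring powers of 3 out of the numerator and denominator: v_3(126/31) = 2. Step 2 — apply |x|_p = p^{-v_p(x)} = 3^{-2} = 1/9.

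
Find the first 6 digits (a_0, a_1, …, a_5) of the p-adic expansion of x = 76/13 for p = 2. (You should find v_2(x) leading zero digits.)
(a_0, …, a_5) = (0, 0, 1, 1, 1, 1)

v_2(76/13) = 2, so a_0 = ... = a_1 = 0. Factor out: x = 2^2 · u with u = 19/13 a unit in ℤ_2. Expand u iteratively via a_{v+i} = u_i mod 2, u_{i+1} = (u_i − a_{v+i})/2:
  u_0 = 19/13;  a_2 = 1;  u_1 = (u_0 − 1)/2 = 3/13
  u_1 = 3/13;  a_3 = 1;  u_2 = (u_1 − 1)/2 = -5/13
  u_2 = -5/13;  a_4 = 1;  u_3 = (u_2 − 1)/2 = -9/13
  u_3 = -9/13;  a_5 = 1;  u_4 = (u_3 − 1)/2 = -11/13
Digits: (0, 0, 1, 1, 1, 1).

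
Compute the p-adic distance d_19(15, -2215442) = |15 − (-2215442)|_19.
d_19(15, -2215442) = 1/130321

Step 1 — x − y = 15 − (-2215442) = 2215457. Step 2 — v_19(2215457) = 4 (factor: 2215457 = (19^4 · 17); the sign does not affect v_p). Step 3 — |x − y|_19 = 19^{-4} = 1/130321.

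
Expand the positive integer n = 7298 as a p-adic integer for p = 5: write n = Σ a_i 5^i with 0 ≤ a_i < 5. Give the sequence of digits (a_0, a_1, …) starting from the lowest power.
(a_0, a_1, …) = (3, 4, 1, 3, 1, 2)

Repeated division by 5 gives the digits low-to-high: 7298 = 3 + 4·5^1 + 1·5^2 + 3·5^3 + 1·5^4 + 2·5^5. Digit sequence: (3, 4, 1, 3, 1, 2).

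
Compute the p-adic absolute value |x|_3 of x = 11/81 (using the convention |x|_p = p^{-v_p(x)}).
|11/81|_3 = 81

Step 1 — compute v_3(x) by factoring powers of 3 out of the numerator and denominator: v_3(11/81) = -4. Step 2 — apply |x|_p = p^{-v_p(x)} = 3^{4} = 81.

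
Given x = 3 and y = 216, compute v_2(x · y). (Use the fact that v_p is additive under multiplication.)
v_2(648) = 3

v_p(x) = 0 (factor: 3 = 2^0 · 3); v_p(y) = 3 (factor: 216 = 2^3 · 27). Additivity: v_p(xy) = v_p(x) + v_p(y) = 0 + 3 = 3. (Direct check: xy = 648 = 2^3 · (81).)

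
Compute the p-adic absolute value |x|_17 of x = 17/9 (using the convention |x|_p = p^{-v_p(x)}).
|17/9|_17 = 1/17

Step 1 — compute v_17(x) by factoring powers of 17 out of the numerator and denominator: v_17(17/9) = 1. Step 2 — apply |x|_p = p^{-v_p(x)} = 17^{-1} = 1/17.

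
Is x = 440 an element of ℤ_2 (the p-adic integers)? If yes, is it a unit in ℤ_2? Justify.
x ∈ ℤ_2 but not a unit; v_2(x) = 3 > 0

ℤ_2 = {x ∈ ℚ_2 : v_2(x) ≥ 0} and ℤ_2^× = {x ∈ ℤ_2 : v_2(x) = 0}. Here v_2(440) = v_2(num) − v_2(den) = 3; compare against these criteria.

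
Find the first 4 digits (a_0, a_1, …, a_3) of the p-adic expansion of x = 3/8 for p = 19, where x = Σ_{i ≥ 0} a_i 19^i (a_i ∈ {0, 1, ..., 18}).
(a_0, …, a_3) = (17, 11, 16, 11)

v_19(3/8) = 0 (numerator and denominator both coprime to 19), so x ∈ ℤ_19^×. Compute digits iteratively via a_i = x_i mod 19, x_{i+1} = (x_i − a_i)/19, with x_0 = x:
  x_0 = 3/8;  a_0 = 17;  x_1 = (x_0 − 17)/19 = -7/8
  x_1 = -7/8;  a_1 = 11;  x_2 = (x_1 − 11)/19 = -5/8
  x_2 = -5/8;  a_2 = 16;  x_3 = (x_2 − 16)/19 = -7/8
  x_3 = -7/8;  a_3 = 11;  x_4 = (x_3 − 11)/19 = -5/8
Digits: (17, 11, 16, 11).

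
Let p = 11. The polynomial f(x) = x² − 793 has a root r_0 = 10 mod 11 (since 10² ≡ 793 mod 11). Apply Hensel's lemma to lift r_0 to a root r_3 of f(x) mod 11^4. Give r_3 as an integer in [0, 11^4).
r_3 = 8799 (mod 14641)

Hensel's recurrence: r_{i+1} = r_i − f(r_i)·(f′(r_i))^{-1} mod 11^{i+2}, with f′(x) = 2x. Iterate:
  r_0 = 10 (mod 11)
  r_1 = 87 (mod 121)
  r_2 = 813 (mod 1331)
  r_3 = 8799 (mod 14641)
Final: r_3 = 8799, and one checks f(r_3) ≡ 0 mod 11^4.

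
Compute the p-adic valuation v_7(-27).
v_7(-27) = 0

v_7(n) is the largest exponent k such that 7^k divides n. Factor out: -27 = -7^0 · 27. (Sign doesn't affect v_p.) So v_7(-27) = 0.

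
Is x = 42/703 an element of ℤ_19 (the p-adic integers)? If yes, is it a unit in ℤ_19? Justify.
x ∉ ℤ_19 (v_19(x) = -1 < 0)

ℤ_19 = {x ∈ ℚ_19 : v_19(x) ≥ 0} and ℤ_19^× = {x ∈ ℤ_19 : v_19(x) = 0}. Here v_19(42/703) = v_19(num) − v_19(den) = -1; compare against these criteria.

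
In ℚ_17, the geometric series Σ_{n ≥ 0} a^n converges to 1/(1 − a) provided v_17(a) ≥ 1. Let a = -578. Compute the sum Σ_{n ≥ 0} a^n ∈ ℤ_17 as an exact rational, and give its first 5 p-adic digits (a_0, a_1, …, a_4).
Σ a^n = 1/(1 − a) = 1/579;  first 5 digits = (1, 0, 15, 16, 3)

v_17(a) = 2 ≥ 1, so the series converges in ℤ_17 to 1/(1 − a) = 1/(1 − (-578)) = 1/579. Expand this rational in ℤ_17: compute digits iteratively via d_i = x_i mod 17, x_{i+1} = (x_i − d_i)/17. The first 5 digits are (1, 0, 15, 16, 3).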